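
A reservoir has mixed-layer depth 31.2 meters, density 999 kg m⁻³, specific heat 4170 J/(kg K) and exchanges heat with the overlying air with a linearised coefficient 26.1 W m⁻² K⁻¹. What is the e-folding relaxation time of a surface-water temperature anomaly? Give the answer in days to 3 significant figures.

Areal heat capacity C = ρ c_p D = 999 × 4170 × 31.2 = 1.30×10^8 J/(m^2 K).
Relaxation time τ = C / λ = 1.30×10^8 / 26.1 = 4.98×10^6 s.
In days: 4.98×10^6 s / (86400 s/day) = 57.6 days.

57.6 days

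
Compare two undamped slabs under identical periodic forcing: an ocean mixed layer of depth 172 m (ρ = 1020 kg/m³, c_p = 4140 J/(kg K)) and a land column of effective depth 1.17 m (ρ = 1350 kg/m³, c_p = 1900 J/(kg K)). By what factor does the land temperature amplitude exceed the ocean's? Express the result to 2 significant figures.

240

C_ocean = 1020 × 4140 × 172 = 7.26×10^8 J/(m²·K).
C_land = 1350 × 1900 × 1.17 = 3.00×10^6 J/(m²·K).
Undamped amplitude ∝ 1/C, so A_land/A_ocean = C_ocean/C_land = 242.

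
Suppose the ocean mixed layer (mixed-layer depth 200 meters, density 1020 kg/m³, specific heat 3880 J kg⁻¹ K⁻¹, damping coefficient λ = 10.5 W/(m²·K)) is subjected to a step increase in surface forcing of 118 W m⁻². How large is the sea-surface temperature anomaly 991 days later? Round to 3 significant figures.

7.63 K

Areal heat capacity C = ρ c_p D = 1020 × 3880 × 200 = 7.92×10^8 J/(m^2 K).
τ = C / λ = 7.92×10^8 / 10.5 = 7.54×10^7 s.
Equilibrium anomaly ΔT_eq = F / λ = 118 / 10.5 = 11.2 K.
t = 991 days = 8.56×10^7 s, so t/τ = 1.14.
ΔT(t) = ΔT_eq (1 − e^(−t/τ)) = 11.2 × (1 − e^−1.14) = 7.63 K.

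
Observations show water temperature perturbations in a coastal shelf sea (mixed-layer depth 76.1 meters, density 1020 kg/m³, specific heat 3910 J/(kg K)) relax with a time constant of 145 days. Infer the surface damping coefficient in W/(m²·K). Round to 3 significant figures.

Areal heat capacity C = ρ c_p D = 1020 × 3910 × 76.1 = 3.04×10^8 J/(m^2 K).
τ = 145 days = 1.25×10^7 s.
λ = C / τ = 3.04×10^8 / 1.25×10^7 = 24.2 W/(m²·K).

24.2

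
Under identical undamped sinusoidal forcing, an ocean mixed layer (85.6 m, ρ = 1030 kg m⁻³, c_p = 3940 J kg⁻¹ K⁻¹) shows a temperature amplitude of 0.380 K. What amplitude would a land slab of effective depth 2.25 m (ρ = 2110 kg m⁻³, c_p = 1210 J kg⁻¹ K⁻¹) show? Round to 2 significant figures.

C_ocean = 3.47×10^8 J/(m²·K); C_land = 5.74×10^6 J/(m²·K).
A ∝ 1/C ⇒ A_land = A_ocean × C_ocean/C_land = 0.380 × 60.5 = 23.0 K.

23 K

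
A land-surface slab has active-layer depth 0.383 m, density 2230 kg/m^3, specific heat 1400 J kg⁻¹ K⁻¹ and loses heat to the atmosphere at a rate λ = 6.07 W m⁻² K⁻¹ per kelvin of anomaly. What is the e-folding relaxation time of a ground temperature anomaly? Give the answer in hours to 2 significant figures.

Areal heat capacity C = ρ c_p D = 2230 × 1400 × 0.383 = 1.20×10^6 J/(m^2 K).
Relaxation time τ = C / λ = 1.20×10^6 / 6.07 = 1.97×10^5 s.
In hours: 1.97×10^5 s / (3600 s/hour) = 54.7 hours.

55 hours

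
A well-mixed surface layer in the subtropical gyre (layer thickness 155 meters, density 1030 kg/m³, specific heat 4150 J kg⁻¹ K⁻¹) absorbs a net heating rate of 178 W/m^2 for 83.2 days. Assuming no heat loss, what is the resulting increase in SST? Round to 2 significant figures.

1.9 K

Areal heat capacity C = ρ c_p D = 1030 × 4150 × 155 = 6.63×10^8 J m⁻² K⁻¹.
Net heat input Q = F Δt = 178 × (83.2 days × 86400 s/day) = 1.28×10^9 J/m².
ΔT = Q / C = 1.28×10^9 / 6.63×10^8 = 1.93 K.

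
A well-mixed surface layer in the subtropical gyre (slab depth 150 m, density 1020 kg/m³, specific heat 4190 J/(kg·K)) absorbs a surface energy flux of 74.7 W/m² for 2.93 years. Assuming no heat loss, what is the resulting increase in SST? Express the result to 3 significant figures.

Areal heat capacity C = ρ c_p D = 1020 × 4190 × 150 = 6.41×10^8 J/(m²·K).
Net heat input Q = F Δt = 74.7 × (2.93 years × 3.156×10^7 s/year) = 6.91×10^9 J/m².
ΔT = Q / C = 6.91×10^9 / 6.41×10^8 = 10.8 K.

10.8 K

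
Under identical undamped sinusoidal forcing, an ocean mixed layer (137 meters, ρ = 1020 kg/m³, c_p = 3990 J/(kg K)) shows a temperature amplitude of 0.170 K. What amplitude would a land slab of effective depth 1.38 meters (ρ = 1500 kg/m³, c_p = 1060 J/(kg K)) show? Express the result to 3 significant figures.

C_ocean = 5.58×10^8 J/(m²·K); C_land = 2.19×10^6 J/(m²·K).
A ∝ 1/C ⇒ A_land = A_ocean × C_ocean/C_land = 0.170 × 254 = 43.2 K.

43.2 K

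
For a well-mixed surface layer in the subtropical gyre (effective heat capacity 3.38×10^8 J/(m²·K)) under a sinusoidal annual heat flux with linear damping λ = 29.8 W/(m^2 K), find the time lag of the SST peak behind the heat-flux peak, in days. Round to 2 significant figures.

Areal heat capacity C = 3.38×10^8 J/(m²·K) (given).
ω = 2π / 3.15×10^7 s = 1.99×10^-7 s⁻¹.
Phase lag φ = arctan(Cω/λ) = arctan(67.3/29.8) = 1.15 rad.
Time lag = φ / ω = 1.15 / 1.99×10^-7 = 5.79×10^6 s = 67.0 days.

67 days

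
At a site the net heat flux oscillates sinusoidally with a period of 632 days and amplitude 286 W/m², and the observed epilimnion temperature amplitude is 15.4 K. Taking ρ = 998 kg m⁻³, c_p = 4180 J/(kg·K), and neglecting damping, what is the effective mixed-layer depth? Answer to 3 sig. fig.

ω = 2π / 5.46×10^7 s = 1.15×10^-7 s⁻¹.
Required C = F₀ / (A ω) = 286 / (15.4 × 1.15×10^-7) = 1.61×10^8 J/(m²·K).
D = C / (ρ c_p) = 1.61×10^8 / (998 × 4180) = 38.7 m.

38.7 m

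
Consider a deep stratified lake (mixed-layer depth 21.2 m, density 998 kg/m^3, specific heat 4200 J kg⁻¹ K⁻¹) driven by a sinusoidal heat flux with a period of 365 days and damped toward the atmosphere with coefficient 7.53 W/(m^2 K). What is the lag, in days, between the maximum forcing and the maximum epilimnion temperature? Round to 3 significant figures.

Areal heat capacity C = ρ c_p D = 998 × 4200 × 21.2 = 8.89×10^7 J/(m²·K).
ω = 2π / 3.15×10^7 s = 1.99×10^-7 s⁻¹.
Phase lag φ = arctan(Cω/λ) = arctan(17.7/7.53) = 1.17 rad.
Time lag = φ / ω = 1.17 / 1.99×10^-7 = 5.87×10^6 s = 67.9 days.

67.9 days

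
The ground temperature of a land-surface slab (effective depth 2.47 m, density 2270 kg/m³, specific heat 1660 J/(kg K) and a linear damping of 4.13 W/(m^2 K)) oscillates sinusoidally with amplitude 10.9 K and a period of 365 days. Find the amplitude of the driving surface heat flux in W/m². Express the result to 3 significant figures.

Areal heat capacity C = ρ c_p D = 2270 × 1660 × 2.47 = 9.31×10^6 J/(m^2 K).
ω = 2π / 3.15×10^7 s = 1.99×10^-7 s⁻¹.
√((Cω)² + λ²) = √((1.85)² + 4.13²) = 4.53 W/(m²·K).
F₀ = A × √((Cω)²+λ²) = 10.9 × 4.53 = 49.3 W/m².

49.3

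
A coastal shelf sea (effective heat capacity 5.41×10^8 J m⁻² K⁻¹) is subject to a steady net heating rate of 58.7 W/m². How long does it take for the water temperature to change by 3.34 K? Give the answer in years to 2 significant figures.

Areal heat capacity C = 5.41×10^8 J m⁻² K⁻¹ (given).
Time required: Δt = C ΔT / F = 5.41×10^8 × 3.34 / 58.7 = 3.08×10^7 s.
In years: 3.08×10^7 s / (3.156×10^7 s/year) = 0.975 years.

0.98 years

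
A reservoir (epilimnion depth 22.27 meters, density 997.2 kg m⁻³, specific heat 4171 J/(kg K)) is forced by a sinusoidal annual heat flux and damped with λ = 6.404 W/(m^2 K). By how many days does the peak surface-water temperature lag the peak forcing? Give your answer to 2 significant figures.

Areal heat capacity C = ρ c_p D = 997.2 × 4171 × 22.27 = 9.26×10^7 J/(m²·K).
ω = 2π / 3.15×10^7 s = 1.99×10^-7 s⁻¹.
Phase lag φ = arctan(Cω/λ) = arctan(18.5/6.404) = 1.24 rad.
Time lag = φ / ω = 1.24 / 1.99×10^-7 = 6.21×10^6 s = 71.8 days.

72 days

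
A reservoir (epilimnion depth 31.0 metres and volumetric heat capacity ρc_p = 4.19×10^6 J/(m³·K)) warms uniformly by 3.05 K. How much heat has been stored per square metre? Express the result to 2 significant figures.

Areal heat capacity C = ρc_p × D = 4.19×10^6 × 31.0 = 1.30×10^8 J m⁻² K⁻¹.
ΔQ = C ΔT = 1.30×10^8 × 3.05 = 3.96×10^8 J/m².

4.0×10^8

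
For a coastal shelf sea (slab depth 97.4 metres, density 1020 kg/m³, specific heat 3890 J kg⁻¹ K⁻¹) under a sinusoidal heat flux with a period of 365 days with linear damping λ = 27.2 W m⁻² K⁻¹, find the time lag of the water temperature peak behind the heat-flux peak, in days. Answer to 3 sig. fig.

71.5 days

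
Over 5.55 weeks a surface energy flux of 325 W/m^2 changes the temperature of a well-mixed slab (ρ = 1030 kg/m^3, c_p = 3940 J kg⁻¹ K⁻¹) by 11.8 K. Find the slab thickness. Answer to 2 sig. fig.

23 m

Heat input Q = F Δt = 325 × 3.36×10^6 s = 1.09×10^9 J/m².
Required areal heat capacity C = Q / ΔT = 9.24×10^7 J/(m²·K).
Depth D = C / (ρ c_p) = 9.24×10^7 / (1030 × 3940) = 22.8 m.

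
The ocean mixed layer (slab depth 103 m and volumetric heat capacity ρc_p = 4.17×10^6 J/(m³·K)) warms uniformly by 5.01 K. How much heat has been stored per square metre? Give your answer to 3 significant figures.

2.15×10^9

Areal heat capacity C = ρc_p × D = 4.17×10^6 × 103 = 4.30×10^8 J m⁻² K⁻¹.
ΔQ = C ΔT = 4.30×10^8 × 5.01 = 2.15×10^9 J/m².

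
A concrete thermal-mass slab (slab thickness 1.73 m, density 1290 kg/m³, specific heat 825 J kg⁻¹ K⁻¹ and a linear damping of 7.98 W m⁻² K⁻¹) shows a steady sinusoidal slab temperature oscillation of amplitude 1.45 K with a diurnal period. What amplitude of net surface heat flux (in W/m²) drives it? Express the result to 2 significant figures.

190

Areal heat capacity C = ρ c_p D = 1290 × 825 × 1.73 = 1.84×10^6 J m⁻² K⁻¹.
ω = 2π / 86400 s = 7.27×10^-5 s⁻¹.
√((Cω)² + λ²) = √((134)² + 7.98²) = 134 W/(m²·K).
F₀ = A × √((Cω)²+λ²) = 1.45 × 134 = 194 W/m².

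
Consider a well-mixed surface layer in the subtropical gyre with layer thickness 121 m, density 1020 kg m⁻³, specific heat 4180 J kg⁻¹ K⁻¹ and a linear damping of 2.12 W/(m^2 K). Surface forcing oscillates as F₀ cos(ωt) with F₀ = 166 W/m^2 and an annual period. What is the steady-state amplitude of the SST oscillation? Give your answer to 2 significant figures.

1.6 K

Areal heat capacity C = ρ c_p D = 1020 × 4180 × 121 = 5.16×10^8 J m⁻² K⁻¹.
Angular frequency ω = 2π / T = 2π / 3.15×10^7 s = 1.99×10^-7 s⁻¹.
√((Cω)² + λ²) = √((103)² + 2.12²) = 103 W/(m²·K).
Amplitude A = F₀ / √((Cω)²+λ²) = 166 / 103 = 1.61 K.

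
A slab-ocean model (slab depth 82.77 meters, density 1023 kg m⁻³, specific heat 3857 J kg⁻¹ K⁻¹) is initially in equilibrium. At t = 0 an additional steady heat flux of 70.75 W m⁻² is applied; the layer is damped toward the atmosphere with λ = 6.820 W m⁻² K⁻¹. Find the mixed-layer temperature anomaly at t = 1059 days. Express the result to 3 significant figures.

8.84 K

Areal heat capacity C = ρ c_p D = 1023 × 3857 × 82.77 = 3.27×10^8 J/(m^2 K).
τ = C / λ = 3.27×10^8 / 6.820 = 4.79×10^7 s.
Equilibrium anomaly ΔT_eq = F / λ = 70.75 / 6.820 = 10.4 K.
t = 1059 days = 9.15×10^7 s, so t/τ = 1.91.
ΔT(t) = ΔT_eq (1 − e^(−t/τ)) = 10.4 × (1 − e^−1.91) = 8.84 K.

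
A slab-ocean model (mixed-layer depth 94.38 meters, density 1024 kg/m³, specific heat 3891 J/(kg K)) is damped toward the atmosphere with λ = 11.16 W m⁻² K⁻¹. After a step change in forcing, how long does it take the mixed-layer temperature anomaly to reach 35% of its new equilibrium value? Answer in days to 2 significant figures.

170 days

Areal heat capacity C = ρ c_p D = 1024 × 3891 × 94.38 = 3.76×10^8 J m⁻² K⁻¹.
τ = C / λ = 3.76×10^8 / 11.16 = 3.37×10^7 s.
Fraction reached: 1 − e^(−t/τ) = 0.35 ⇒ t = −τ ln(1 − 0.35) = τ × 0.431.
t = 1.45×10^7 s = 168 days.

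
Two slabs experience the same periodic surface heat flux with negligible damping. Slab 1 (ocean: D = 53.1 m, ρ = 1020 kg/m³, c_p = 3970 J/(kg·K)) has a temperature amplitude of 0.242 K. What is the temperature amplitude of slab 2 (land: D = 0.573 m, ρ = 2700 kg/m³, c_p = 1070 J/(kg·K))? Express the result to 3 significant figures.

31.4 K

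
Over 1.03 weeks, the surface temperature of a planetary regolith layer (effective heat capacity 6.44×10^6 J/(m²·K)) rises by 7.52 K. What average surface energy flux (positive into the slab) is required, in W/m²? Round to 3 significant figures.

77.7

Areal heat capacity C = 6.44×10^6 J/(m²·K) (given).
Required heat per unit area: Q = C ΔT = 6.44×10^6 × 7.52 = 4.84×10^7 J/m².
Flux F = Q / Δt = 4.84×10^7 / 6.23×10^5 s = 77.7 W/m².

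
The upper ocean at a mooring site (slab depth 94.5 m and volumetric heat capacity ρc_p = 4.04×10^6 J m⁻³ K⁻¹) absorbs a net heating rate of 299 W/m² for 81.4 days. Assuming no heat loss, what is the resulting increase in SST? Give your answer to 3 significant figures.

5.51 K

Areal heat capacity C = ρc_p × D = 4.04×10^6 × 94.5 = 3.82×10^8 J/(m²·K).
Net heat input Q = F Δt = 299 × (81.4 days × 86400 s/day) = 2.10×10^9 J/m².
ΔT = Q / C = 2.10×10^9 / 3.82×10^8 = 5.51 K.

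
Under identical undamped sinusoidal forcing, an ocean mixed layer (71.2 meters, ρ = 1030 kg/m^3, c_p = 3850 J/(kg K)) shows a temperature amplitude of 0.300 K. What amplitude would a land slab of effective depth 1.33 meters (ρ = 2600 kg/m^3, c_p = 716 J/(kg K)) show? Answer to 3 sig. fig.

C_ocean = 2.82×10^8 J/(m²·K); C_land = 2.48×10^6 J/(m²·K).
A ∝ 1/C ⇒ A_land = A_ocean × C_ocean/C_land = 0.300 × 114 = 34.2 K.

34.2 K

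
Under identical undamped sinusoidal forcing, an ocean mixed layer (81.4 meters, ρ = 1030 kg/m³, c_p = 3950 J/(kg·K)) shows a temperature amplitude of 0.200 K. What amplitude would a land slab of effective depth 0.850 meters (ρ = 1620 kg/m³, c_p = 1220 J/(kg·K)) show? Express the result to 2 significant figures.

C_ocean = 3.31×10^8 J/(m²·K); C_land = 1.68×10^6 J/(m²·K).
A ∝ 1/C ⇒ A_land = A_ocean × C_ocean/C_land = 0.200 × 197 = 39.4 K.

39 K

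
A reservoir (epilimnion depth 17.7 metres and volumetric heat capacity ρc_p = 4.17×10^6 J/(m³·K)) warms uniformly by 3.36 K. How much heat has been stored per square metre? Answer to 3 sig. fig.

2.48×10^8

Areal heat capacity C = ρc_p × D = 4.17×10^6 × 17.7 = 7.38×10^7 J/(m²·K).
ΔQ = C ΔT = 7.38×10^7 × 3.36 = 2.48×10^8 J/m².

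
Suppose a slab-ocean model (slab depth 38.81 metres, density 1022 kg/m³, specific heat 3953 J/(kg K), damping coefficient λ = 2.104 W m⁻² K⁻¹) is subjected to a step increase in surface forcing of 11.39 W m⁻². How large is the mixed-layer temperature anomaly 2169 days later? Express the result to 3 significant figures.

4.98 K

Areal heat capacity C = ρ c_p D = 1022 × 3953 × 38.81 = 1.57×10^8 J/(m²·K).
τ = C / λ = 1.57×10^8 / 2.104 = 7.45×10^7 s.
Equilibrium anomaly ΔT_eq = F / λ = 11.39 / 2.104 = 5.41 K.
t = 2169 days = 1.87×10^8 s, so t/τ = 2.51.
ΔT(t) = ΔT_eq (1 − e^(−t/τ)) = 5.41 × (1 − e^−2.51) = 4.98 K.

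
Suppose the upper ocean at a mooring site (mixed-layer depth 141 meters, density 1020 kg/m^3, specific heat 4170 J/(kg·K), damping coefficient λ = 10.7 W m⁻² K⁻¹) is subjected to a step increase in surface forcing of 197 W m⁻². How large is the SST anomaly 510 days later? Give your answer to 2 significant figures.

10 K

Areal heat capacity C = ρ c_p D = 1020 × 4170 × 141 = 6.00×10^8 J/(m^2 K).
τ = C / λ = 6.00×10^8 / 10.7 = 5.60×10^7 s.
Equilibrium anomaly ΔT_eq = F / λ = 197 / 10.7 = 18.4 K.
t = 510 days = 4.41×10^7 s, so t/τ = 0.786.
ΔT(t) = ΔT_eq (1 − e^(−t/τ)) = 18.4 × (1 − e^−0.786) = 10.0 K.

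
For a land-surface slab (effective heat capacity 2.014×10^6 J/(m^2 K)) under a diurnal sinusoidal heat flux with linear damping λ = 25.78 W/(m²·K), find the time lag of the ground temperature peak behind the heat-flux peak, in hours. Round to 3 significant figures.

Areal heat capacity C = 2.014×10^6 J/(m^2 K) (given).
ω = 2π / 86400 s = 7.27×10^-5 s⁻¹.
Phase lag φ = arctan(Cω/λ) = arctan(146/25.78) = 1.40 rad.
Time lag = φ / ω = 1.40 / 7.27×10^-5 = 19200 s = 5.33 hours.

5.33 hours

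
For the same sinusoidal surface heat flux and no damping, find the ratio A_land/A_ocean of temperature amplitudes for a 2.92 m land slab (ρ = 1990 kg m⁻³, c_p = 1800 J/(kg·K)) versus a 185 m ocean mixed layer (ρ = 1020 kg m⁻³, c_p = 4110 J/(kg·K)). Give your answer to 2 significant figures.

C_ocean = 1020 × 4110 × 185 = 7.76×10^8 J/(m²·K).
C_land = 1990 × 1800 × 2.92 = 1.05×10^7 J/(m²·K).
Undamped amplitude ∝ 1/C, so A_land/A_ocean = C_ocean/C_land = 74.1.

74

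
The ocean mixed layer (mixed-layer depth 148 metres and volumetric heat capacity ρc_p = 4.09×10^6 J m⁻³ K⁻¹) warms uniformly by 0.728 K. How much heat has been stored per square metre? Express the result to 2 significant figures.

4.4×10^8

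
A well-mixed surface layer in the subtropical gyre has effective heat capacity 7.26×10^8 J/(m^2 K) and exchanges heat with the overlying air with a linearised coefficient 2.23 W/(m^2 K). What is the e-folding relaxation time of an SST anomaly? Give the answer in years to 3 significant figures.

Areal heat capacity C = 7.26×10^8 J/(m^2 K) (given).
Relaxation time τ = C / λ = 7.26×10^8 / 2.23 = 3.26×10^8 s.
In years: 3.26×10^8 s / (3.156×10^7 s/year) = 10.3 years.

10.3 years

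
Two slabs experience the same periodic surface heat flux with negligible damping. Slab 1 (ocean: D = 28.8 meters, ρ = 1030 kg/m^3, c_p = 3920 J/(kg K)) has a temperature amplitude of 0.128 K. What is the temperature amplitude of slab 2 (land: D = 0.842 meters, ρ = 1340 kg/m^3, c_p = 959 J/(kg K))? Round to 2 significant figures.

14 K

C_ocean = 1.16×10^8 J/(m²·K); C_land = 1.08×10^6 J/(m²·K).
A ∝ 1/C ⇒ A_land = A_ocean × C_ocean/C_land = 0.128 × 107 = 13.8 K.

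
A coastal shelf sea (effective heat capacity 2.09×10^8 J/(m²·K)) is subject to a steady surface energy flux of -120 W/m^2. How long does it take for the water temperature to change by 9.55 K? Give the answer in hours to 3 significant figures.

Areal heat capacity C = 2.09×10^8 J/(m²·K) (given).
Time required: Δt = C ΔT / F = 2.09×10^8 × -9.55 / -120 = 1.66×10^7 s.
In hours: 1.66×10^7 s / (3600 s/hour) = 4620 hours.

4620 hours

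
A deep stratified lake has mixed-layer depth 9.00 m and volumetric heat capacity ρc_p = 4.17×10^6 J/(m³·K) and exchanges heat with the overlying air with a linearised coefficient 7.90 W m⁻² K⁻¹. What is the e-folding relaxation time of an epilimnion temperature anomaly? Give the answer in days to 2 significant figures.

55 days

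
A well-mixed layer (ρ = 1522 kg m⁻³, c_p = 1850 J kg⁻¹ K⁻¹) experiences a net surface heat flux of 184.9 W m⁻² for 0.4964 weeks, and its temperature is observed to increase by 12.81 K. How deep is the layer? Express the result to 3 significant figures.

Heat input Q = F Δt = 184.9 × 3.00×10^5 s = 5.55×10^7 J/m².
Required areal heat capacity C = Q / ΔT = 4.33×10^6 J/(m²·K).
Depth D = C / (ρ c_p) = 4.33×10^6 / (1522 × 1850) = 1.54 m.

1.54 m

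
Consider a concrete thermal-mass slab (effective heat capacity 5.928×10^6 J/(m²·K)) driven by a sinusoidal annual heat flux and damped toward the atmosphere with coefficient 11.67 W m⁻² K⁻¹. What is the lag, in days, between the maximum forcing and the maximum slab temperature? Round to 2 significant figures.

Areal heat capacity C = 5.928×10^6 J/(m²·K) (given).
ω = 2π / 3.15×10^7 s = 1.99×10^-7 s⁻¹.
Phase lag φ = arctan(Cω/λ) = arctan(1.18/11.67) = 0.101 rad.
Time lag = φ / ω = 0.101 / 1.99×10^-7 = 5.06×10^5 s = 5.86 days.

5.9 days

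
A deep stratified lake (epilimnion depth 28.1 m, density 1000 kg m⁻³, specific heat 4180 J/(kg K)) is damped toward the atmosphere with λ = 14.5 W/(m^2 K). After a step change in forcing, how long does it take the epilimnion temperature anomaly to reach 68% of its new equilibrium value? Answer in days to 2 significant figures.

110 days

Areal heat capacity C = ρ c_p D = 1000 × 4180 × 28.1 = 1.17×10^8 J/(m²·K).
τ = C / λ = 1.17×10^8 / 14.5 = 8.10×10^6 s.
Fraction reached: 1 − e^(−t/τ) = 0.68 ⇒ t = −τ ln(1 − 0.68) = τ × 1.14.
t = 9.23×10^6 s = 107 days.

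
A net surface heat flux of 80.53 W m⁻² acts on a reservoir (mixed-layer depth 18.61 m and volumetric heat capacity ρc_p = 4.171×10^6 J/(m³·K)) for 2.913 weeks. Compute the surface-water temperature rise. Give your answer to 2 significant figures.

1.8 K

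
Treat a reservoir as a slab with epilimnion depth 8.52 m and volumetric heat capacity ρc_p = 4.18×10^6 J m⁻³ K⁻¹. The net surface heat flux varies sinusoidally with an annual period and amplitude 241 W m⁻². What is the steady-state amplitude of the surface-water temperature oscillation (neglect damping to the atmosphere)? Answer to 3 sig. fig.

34.0 K

Areal heat capacity C = ρc_p × D = 4.18×10^6 × 8.52 = 3.56×10^7 J/(m²·K).
Angular frequency ω = 2π / T = 2π / 3.15×10^7 s = 1.99×10^-7 s⁻¹.
Cω = 3.56×10^7 × 1.99×10^-7 = 7.10 W/(m²·K).
Amplitude A = F₀ / (Cω) = 241 / 7.10 = 34.0 K.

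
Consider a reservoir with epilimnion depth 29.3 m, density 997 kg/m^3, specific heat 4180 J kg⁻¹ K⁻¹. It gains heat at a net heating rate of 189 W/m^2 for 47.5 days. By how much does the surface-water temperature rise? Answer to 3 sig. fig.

6.35 K

Areal heat capacity C = ρ c_p D = 997 × 4180 × 29.3 = 1.22×10^8 J m⁻² K⁻¹.
Net heat input Q = F Δt = 189 × (47.5 days × 86400 s/day) = 7.76×10^8 J/m².
ΔT = Q / C = 7.76×10^8 / 1.22×10^8 = 6.35 K.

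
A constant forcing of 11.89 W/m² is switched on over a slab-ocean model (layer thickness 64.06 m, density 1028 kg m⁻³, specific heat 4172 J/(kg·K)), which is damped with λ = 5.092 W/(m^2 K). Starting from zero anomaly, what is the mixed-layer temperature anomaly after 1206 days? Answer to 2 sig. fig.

Areal heat capacity C = ρ c_p D = 1028 × 4172 × 64.06 = 2.75×10^8 J m⁻² K⁻¹.
τ = C / λ = 2.75×10^8 / 5.092 = 5.40×10^7 s.
Equilibrium anomaly ΔT_eq = F / λ = 11.89 / 5.092 = 2.34 K.
t = 1206 days = 1.04×10^8 s, so t/τ = 1.93.
ΔT(t) = ΔT_eq (1 − e^(−t/τ)) = 2.34 × (1 − e^−1.93) = 2.00 K.

2.0 K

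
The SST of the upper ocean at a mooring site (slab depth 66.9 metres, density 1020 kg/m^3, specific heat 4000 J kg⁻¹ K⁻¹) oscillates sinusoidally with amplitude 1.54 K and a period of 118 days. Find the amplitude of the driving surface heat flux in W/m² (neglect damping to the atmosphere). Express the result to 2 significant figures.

260

Areal heat capacity C = ρ c_p D = 1020 × 4000 × 66.9 = 2.73×10^8 J/(m²·K).
ω = 2π / 1.02×10^7 s = 6.16×10^-7 s⁻¹.
Cω = 2.73×10^8 × 6.16×10^-7 = 168 W/(m²·K).
F₀ = A × Cω = 1.54 × 168 = 259 W/m².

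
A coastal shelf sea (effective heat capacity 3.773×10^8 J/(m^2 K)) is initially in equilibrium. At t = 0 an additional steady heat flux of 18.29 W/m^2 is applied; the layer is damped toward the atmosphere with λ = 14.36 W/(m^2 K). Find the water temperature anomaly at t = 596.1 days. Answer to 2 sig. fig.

Areal heat capacity C = 3.773×10^8 J/(m^2 K) (given).
τ = C / λ = 3.77×10^8 / 14.36 = 2.63×10^7 s.
Equilibrium anomaly ΔT_eq = F / λ = 18.29 / 14.36 = 1.27 K.
t = 596.1 days = 5.15×10^7 s, so t/τ = 1.96.
ΔT(t) = ΔT_eq (1 − e^(−t/τ)) = 1.27 × (1 − e^−1.96) = 1.09 K.

1.1 K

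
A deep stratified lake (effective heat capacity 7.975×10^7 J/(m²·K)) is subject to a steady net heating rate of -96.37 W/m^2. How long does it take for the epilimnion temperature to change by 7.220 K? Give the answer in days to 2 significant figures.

Areal heat capacity C = 7.975×10^7 J/(m²·K) (given).
Time required: Δt = C ΔT / F = 7.98×10^7 × -7.220 / -96.37 = 5.97×10^6 s.
In days: 5.97×10^6 s / (86400 s/day) = 69.2 days.

69 days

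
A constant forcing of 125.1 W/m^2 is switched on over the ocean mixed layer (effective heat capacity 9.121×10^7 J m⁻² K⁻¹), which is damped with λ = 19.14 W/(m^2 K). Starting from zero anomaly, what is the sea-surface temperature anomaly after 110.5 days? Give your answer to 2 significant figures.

5.7 K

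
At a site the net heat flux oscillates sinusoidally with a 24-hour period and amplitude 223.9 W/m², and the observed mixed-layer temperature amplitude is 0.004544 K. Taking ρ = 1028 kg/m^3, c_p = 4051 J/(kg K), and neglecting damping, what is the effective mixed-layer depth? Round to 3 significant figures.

ω = 2π / 86400 s = 7.27×10^-5 s⁻¹.
Required C = F₀ / (A ω) = 223.9 / (0.004544 × 7.27×10^-5) = 6.78×10^8 J/(m²·K).
D = C / (ρ c_p) = 6.78×10^8 / (1028 × 4051) = 163 m.

163 m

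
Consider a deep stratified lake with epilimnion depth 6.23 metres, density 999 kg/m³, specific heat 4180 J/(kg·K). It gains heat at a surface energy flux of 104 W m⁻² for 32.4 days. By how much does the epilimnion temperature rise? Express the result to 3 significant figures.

11.2 K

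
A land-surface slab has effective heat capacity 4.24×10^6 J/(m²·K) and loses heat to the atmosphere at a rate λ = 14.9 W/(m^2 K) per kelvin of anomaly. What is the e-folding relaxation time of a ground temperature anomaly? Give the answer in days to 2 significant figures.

3.3 days

Areal heat capacity C = 4.24×10^6 J/(m²·K) (given).
Relaxation time τ = C / λ = 4.24×10^6 / 14.9 = 2.85×10^5 s.
In days: 2.85×10^5 s / (86400 s/day) = 3.29 days.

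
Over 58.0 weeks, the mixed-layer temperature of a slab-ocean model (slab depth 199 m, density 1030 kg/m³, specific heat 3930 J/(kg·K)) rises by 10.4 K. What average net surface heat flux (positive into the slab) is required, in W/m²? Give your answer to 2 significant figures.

Areal heat capacity C = ρ c_p D = 1030 × 3930 × 199 = 8.06×10^8 J m⁻² K⁻¹.
Required heat per unit area: Q = C ΔT = 8.06×10^8 × 10.4 = 8.38×10^9 J/m².
Flux F = Q / Δt = 8.38×10^9 / 3.51×10^7 s = 239 W/m².

240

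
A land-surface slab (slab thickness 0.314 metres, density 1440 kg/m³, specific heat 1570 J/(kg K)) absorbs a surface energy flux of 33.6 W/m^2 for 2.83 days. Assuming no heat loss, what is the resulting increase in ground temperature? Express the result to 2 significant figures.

Areal heat capacity C = ρ c_p D = 1440 × 1570 × 0.314 = 7.10×10^5 J/(m^2 K).
Net heat input Q = F Δt = 33.6 × (2.83 days × 86400 s/day) = 8.22×10^6 J/m².
ΔT = Q / C = 8.22×10^6 / 7.10×10^5 = 11.6 K.

12 K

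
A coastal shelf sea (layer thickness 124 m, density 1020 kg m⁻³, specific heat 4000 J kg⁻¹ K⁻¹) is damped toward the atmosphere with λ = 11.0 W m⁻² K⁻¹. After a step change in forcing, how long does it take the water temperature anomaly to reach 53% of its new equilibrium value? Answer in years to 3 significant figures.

Areal heat capacity C = ρ c_p D = 1020 × 4000 × 124 = 5.06×10^8 J/(m^2 K).
τ = C / λ = 5.06×10^8 / 11.0 = 4.60×10^7 s.
Fraction reached: 1 − e^(−t/τ) = 0.53 ⇒ t = −τ ln(1 − 0.53) = τ × 0.755.
t = 3.47×10^7 s = 1.10 years.

1.10 years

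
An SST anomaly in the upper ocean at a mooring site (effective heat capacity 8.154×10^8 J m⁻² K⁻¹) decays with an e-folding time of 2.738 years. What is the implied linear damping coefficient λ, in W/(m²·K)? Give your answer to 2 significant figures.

9.4

Areal heat capacity C = 8.154×10^8 J m⁻² K⁻¹ (given).
τ = 2.738 years = 8.64×10^7 s.
λ = C / τ = 8.15×10^8 / 8.64×10^7 = 9.44 W/(m²·K).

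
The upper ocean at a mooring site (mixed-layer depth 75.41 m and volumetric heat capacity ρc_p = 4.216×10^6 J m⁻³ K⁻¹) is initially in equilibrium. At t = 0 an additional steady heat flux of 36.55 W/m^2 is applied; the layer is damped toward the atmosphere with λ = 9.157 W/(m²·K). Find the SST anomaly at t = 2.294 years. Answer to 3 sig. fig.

3.50 K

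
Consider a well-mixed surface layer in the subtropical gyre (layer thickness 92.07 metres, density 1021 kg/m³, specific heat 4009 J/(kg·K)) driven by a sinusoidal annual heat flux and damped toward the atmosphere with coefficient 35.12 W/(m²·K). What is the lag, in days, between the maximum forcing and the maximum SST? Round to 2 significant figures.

66 days

Areal heat capacity C = ρ c_p D = 1021 × 4009 × 92.07 = 3.77×10^8 J/(m²·K).
ω = 2π / 3.15×10^7 s = 1.99×10^-7 s⁻¹.
Phase lag φ = arctan(Cω/λ) = arctan(75.1/35.12) = 1.13 rad.
Time lag = φ / ω = 1.13 / 1.99×10^-7 = 5.69×10^6 s = 65.8 days.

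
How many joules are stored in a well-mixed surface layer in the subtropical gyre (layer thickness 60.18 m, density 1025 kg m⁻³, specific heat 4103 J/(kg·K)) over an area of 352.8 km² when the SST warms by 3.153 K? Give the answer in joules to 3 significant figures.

2.82×10^17 J

Areal heat capacity C = ρ c_p D = 1025 × 4103 × 60.18 = 2.53×10^8 J/(m^2 K).
Heat per unit area: q = C ΔT = 2.53×10^8 × 3.153 = 7.98×10^8 J/m².
Total heat: Q = q × A = 7.98×10^8 × (352.8 × 10⁶ m²) = 2.82×10^17 J.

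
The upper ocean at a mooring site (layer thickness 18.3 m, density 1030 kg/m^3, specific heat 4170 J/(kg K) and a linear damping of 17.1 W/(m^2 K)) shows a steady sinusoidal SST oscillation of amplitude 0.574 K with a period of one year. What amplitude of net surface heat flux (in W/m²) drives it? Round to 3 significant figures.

13.3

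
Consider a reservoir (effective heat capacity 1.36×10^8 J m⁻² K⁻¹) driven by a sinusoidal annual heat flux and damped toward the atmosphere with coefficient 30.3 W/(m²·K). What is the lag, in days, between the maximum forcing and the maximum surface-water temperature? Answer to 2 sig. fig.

42 days

Areal heat capacity C = 1.36×10^8 J m⁻² K⁻¹ (given).
ω = 2π / 3.15×10^7 s = 1.99×10^-7 s⁻¹.
Phase lag φ = arctan(Cω/λ) = arctan(27.1/30.3) = 0.730 rad.
Time lag = φ / ω = 0.730 / 1.99×10^-7 = 3.66×10^6 s = 42.4 days.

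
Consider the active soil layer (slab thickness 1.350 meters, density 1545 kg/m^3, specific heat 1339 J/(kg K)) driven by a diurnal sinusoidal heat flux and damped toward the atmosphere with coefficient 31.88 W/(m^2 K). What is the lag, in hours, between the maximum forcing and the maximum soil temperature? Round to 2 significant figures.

5.4 hours

Areal heat capacity C = ρ c_p D = 1545 × 1339 × 1.350 = 2.79×10^6 J/(m²·K).
ω = 2π / 86400 s = 7.27×10^-5 s⁻¹.
Phase lag φ = arctan(Cω/λ) = arctan(203/31.88) = 1.42 rad.
Time lag = φ / ω = 1.42 / 7.27×10^-5 = 19500 s = 5.41 hours.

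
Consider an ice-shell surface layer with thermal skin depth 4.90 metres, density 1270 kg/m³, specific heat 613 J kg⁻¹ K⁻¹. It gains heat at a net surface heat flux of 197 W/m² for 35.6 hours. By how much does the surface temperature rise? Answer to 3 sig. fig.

6.62 K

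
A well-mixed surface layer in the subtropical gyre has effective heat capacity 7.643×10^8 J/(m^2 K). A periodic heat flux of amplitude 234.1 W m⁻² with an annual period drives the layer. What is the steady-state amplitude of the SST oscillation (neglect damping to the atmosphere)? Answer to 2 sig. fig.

Areal heat capacity C = 7.643×10^8 J/(m^2 K) (given).
Angular frequency ω = 2π / T = 2π / 3.15×10^7 s = 1.99×10^-7 s⁻¹.
Cω = 7.64×10^8 × 1.99×10^-7 = 152 W/(m²·K).
Amplitude A = F₀ / (Cω) = 234.1 / 152 = 1.54 K.

1.5 K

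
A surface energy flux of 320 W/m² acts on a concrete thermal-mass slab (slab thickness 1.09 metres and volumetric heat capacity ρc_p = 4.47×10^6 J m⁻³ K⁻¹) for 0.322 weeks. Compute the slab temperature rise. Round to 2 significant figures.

13 K

Areal heat capacity C = ρc_p × D = 4.47×10^6 × 1.09 = 4.87×10^6 J/(m²·K).
Net heat input Q = F Δt = 320 × (0.322 weeks × 6.048×10^5 s/week) = 6.23×10^7 J/m².
ΔT = Q / C = 6.23×10^7 / 4.87×10^6 = 12.8 K.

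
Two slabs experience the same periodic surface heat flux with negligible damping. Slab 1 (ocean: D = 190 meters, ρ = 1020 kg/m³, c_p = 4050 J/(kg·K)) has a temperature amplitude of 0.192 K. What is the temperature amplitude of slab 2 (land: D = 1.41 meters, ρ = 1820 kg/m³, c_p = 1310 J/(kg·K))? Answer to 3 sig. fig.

C_ocean = 7.85×10^8 J/(m²·K); C_land = 3.36×10^6 J/(m²·K).
A ∝ 1/C ⇒ A_land = A_ocean × C_ocean/C_land = 0.192 × 233 = 44.8 K.

44.8 K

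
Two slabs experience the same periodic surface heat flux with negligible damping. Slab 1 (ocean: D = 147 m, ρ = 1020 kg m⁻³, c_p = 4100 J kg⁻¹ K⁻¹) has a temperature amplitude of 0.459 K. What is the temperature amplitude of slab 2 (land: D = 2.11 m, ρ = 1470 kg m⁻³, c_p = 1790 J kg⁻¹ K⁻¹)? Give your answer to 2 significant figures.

C_ocean = 6.15×10^8 J/(m²·K); C_land = 5.55×10^6 J/(m²·K).
A ∝ 1/C ⇒ A_land = A_ocean × C_ocean/C_land = 0.459 × 111 = 50.8 K.

51 K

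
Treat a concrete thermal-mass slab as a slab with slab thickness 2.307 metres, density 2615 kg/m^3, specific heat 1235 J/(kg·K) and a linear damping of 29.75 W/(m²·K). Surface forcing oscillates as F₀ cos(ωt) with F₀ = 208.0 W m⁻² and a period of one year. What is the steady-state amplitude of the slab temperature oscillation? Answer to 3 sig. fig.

6.98 K

Areal heat capacity C = ρ c_p D = 2615 × 1235 × 2.307 = 7.45×10^6 J/(m²·K).
Angular frequency ω = 2π / T = 2π / 3.15×10^7 s = 1.99×10^-7 s⁻¹.
√((Cω)² + λ²) = √((1.48)² + 29.75²) = 29.8 W/(m²·K).
Amplitude A = F₀ / √((Cω)²+λ²) = 208.0 / 29.8 = 6.98 K.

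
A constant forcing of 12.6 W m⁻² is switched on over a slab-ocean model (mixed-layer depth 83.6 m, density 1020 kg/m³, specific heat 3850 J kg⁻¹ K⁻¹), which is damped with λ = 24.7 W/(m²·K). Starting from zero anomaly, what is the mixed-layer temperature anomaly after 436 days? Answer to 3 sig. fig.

0.480 K

Areal heat capacity C = ρ c_p D = 1020 × 3850 × 83.6 = 3.28×10^8 J/(m²·K).
τ = C / λ = 3.28×10^8 / 24.7 = 1.33×10^7 s.
Equilibrium anomaly ΔT_eq = F / λ = 12.6 / 24.7 = 0.510 K.
t = 436 days = 3.77×10^7 s, so t/τ = 2.83.
ΔT(t) = ΔT_eq (1 − e^(−t/τ)) = 0.510 × (1 − e^−2.83) = 0.480 K.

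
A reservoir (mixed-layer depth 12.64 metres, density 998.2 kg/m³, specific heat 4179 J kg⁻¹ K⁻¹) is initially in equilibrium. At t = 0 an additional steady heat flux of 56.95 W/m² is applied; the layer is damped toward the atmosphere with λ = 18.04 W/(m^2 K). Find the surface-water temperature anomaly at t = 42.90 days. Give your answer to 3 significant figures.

Areal heat capacity C = ρ c_p D = 998.2 × 4179 × 12.64 = 5.27×10^7 J m⁻² K⁻¹.
τ = C / λ = 5.27×10^7 / 18.04 = 2.92×10^6 s.
Equilibrium anomaly ΔT_eq = F / λ = 56.95 / 18.04 = 3.16 K.
t = 42.90 days = 3.71×10^6 s, so t/τ = 1.27.
ΔT(t) = ΔT_eq (1 − e^(−t/τ)) = 3.16 × (1 − e^−1.27) = 2.27 K.

2.27 K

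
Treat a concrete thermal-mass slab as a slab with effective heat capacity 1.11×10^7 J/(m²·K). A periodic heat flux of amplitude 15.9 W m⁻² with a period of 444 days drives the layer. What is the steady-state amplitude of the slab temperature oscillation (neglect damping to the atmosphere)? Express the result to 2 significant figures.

Areal heat capacity C = 1.11×10^7 J/(m²·K) (given).
Angular frequency ω = 2π / T = 2π / 3.84×10^7 s = 1.64×10^-7 s⁻¹.
Cω = 1.11×10^7 × 1.64×10^-7 = 1.82 W/(m²·K).
Amplitude A = F₀ / (Cω) = 15.9 / 1.82 = 8.75 K.

8.7 K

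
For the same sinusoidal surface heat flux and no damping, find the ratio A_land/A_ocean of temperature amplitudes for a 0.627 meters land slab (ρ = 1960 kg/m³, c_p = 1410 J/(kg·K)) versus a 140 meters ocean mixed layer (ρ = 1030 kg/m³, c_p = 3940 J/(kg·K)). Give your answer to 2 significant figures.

C_ocean = 1030 × 3940 × 140 = 5.68×10^8 J/(m²·K).
C_land = 1960 × 1410 × 0.627 = 1.73×10^6 J/(m²·K).
Undamped amplitude ∝ 1/C, so A_land/A_ocean = C_ocean/C_land = 328.

330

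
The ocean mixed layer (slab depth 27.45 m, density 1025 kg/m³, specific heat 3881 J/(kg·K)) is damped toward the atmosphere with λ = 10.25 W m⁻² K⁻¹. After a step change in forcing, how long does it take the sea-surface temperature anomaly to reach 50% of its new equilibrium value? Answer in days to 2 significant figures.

85 days

Areal heat capacity C = ρ c_p D = 1025 × 3881 × 27.45 = 1.09×10^8 J/(m²·K).
τ = C / λ = 1.09×10^8 / 10.25 = 1.07×10^7 s.
Fraction reached: 1 − e^(−t/τ) = 0.50 ⇒ t = −τ ln(1 − 0.50) = τ × 0.693.
t = 7.38×10^6 s = 85.5 days.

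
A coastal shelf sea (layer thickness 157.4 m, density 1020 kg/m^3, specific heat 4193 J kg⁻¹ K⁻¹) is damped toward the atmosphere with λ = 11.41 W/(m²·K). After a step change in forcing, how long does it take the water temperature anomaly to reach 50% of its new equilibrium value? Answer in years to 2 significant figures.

1.3 years

Areal heat capacity C = ρ c_p D = 1020 × 4193 × 157.4 = 6.73×10^8 J m⁻² K⁻¹.
τ = C / λ = 6.73×10^8 / 11.41 = 5.90×10^7 s.
Fraction reached: 1 − e^(−t/τ) = 0.50 ⇒ t = −τ ln(1 − 0.50) = τ × 0.693.
t = 4.09×10^7 s = 1.30 years.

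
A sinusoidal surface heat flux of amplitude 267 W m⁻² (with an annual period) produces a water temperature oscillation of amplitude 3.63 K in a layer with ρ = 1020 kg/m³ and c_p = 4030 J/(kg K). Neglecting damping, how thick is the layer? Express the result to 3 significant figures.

89.8 m

ω = 2π / 3.15×10^7 s = 1.99×10^-7 s⁻¹.
Required C = F₀ / (A ω) = 267 / (3.63 × 1.99×10^-7) = 3.69×10^8 J/(m²·K).
D = C / (ρ c_p) = 3.69×10^8 / (1020 × 4030) = 89.8 m.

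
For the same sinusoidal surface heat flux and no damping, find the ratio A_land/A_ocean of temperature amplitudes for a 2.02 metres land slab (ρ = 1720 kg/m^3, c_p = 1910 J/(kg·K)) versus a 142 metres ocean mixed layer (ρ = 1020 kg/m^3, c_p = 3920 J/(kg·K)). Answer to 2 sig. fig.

C_ocean = 1020 × 3920 × 142 = 5.68×10^8 J/(m²·K).
C_land = 1720 × 1910 × 2.02 = 6.64×10^6 J/(m²·K).
Undamped amplitude ∝ 1/C, so A_land/A_ocean = C_ocean/C_land = 85.6.

86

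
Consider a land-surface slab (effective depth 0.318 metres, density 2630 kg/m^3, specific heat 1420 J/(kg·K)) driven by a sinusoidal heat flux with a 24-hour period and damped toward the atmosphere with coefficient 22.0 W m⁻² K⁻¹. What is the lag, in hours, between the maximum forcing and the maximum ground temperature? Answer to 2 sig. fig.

5.0 hours

Areal heat capacity C = ρ c_p D = 2630 × 1420 × 0.318 = 1.19×10^6 J/(m^2 K).
ω = 2π / 86400 s = 7.27×10^-5 s⁻¹.
Phase lag φ = arctan(Cω/λ) = arctan(86.4/22.0) = 1.32 rad.
Time lag = φ / ω = 1.32 / 7.27×10^-5 = 18200 s = 5.05 hours.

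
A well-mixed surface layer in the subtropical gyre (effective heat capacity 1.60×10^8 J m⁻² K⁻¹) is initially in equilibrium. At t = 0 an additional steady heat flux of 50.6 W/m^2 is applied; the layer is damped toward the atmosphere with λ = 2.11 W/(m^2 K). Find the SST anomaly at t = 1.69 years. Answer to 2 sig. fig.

Areal heat capacity C = 1.60×10^8 J m⁻² K⁻¹ (given).
τ = C / λ = 1.60×10^8 / 2.11 = 7.58×10^7 s.
Equilibrium anomaly ΔT_eq = F / λ = 50.6 / 2.11 = 24.0 K.
t = 1.69 years = 5.33×10^7 s, so t/τ = 0.703.
ΔT(t) = ΔT_eq (1 − e^(−t/τ)) = 24.0 × (1 − e^−0.703) = 12.1 K.

12 K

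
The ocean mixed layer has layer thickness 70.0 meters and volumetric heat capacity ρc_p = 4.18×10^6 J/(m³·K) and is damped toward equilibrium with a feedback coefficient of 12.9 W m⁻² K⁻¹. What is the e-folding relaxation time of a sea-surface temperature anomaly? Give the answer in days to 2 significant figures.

Areal heat capacity C = ρc_p × D = 4.18×10^6 × 70.0 = 2.93×10^8 J/(m^2 K).
Relaxation time τ = C / λ = 2.93×10^8 / 12.9 = 2.27×10^7 s.
In days: 2.27×10^7 s / (86400 s/day) = 263 days.

260 days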